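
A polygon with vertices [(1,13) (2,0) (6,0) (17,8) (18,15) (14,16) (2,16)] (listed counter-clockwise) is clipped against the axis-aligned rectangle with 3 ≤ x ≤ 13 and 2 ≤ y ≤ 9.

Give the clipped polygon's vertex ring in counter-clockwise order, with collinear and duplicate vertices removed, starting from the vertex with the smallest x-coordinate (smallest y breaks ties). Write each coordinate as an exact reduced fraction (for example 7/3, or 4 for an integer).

1. After x ≥ 3: [(3,0) (6,0) (17,8) (18,15) (14,16) (3,16)]
2. After x ≤ 13: [(3,0) (6,0) (13,56/11) (13,16) (3,16)]
3. After y ≥ 2: [(3,2) (35/4,2) (13,56/11) (13,16) (3,16)]
4. After y ≤ 9: [(3,9) (3,2) (35/4,2) (13,56/11) (13,9)]
5. Canonical ring: [(3,2) (35/4,2) (13,56/11) (13,9) (3,9)]

Clipped polygon: [(3,2) (35/4,2) (13,56/11) (13,9) (3,9)]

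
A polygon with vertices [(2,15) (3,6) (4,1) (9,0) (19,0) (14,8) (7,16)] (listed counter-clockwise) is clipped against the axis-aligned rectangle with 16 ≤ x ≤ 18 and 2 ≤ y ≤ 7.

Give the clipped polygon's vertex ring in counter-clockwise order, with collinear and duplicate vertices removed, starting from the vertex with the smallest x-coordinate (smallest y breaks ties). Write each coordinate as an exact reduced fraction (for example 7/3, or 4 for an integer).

Clipped polygon: [(16,2) (71/4,2) (16,24/5)]

1. After x ≥ 16: [(16,0) (19,0) (16,24/5)]
2. After x ≤ 18: [(16,0) (18,0) (18,8/5) (16,24/5)]
3. After y ≥ 2: [(16,2) (71/4,2) (16,24/5)]
4. After y ≤ 7: [(16,2) (71/4,2) (16,24/5)]
5. Canonical ring: [(16,2) (71/4,2) (16,24/5)]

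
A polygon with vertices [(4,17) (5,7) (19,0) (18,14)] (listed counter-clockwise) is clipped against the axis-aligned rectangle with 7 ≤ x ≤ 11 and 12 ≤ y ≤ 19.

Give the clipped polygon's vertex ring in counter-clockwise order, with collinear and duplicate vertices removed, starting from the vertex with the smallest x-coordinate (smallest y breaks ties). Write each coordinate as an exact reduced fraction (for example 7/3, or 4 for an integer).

Clipped polygon: [(7,12) (11,12) (11,31/2) (7,229/14)]

1. After x ≥ 7: [(7,229/14) (7,6) (19,0) (18,14)]
2. After x ≤ 11: [(11,31/2) (7,229/14) (7,6) (11,4)]
3. After y ≥ 12: [(11,12) (11,31/2) (7,229/14) (7,12)]
4. After y ≤ 19: [(11,12) (11,31/2) (7,229/14) (7,12)]
5. Canonical ring: [(7,12) (11,12) (11,31/2) (7,229/14)]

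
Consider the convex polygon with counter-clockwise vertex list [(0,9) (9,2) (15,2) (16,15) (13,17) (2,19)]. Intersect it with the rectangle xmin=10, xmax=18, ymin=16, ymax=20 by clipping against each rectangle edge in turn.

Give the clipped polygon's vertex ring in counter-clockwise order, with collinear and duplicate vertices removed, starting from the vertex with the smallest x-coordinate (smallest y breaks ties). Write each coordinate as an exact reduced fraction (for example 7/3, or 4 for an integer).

Clipped polygon: [(10,16) (29/2,16) (13,17) (10,193/11)]

1. After x ≥ 10: [(10,2) (15,2) (16,15) (13,17) (10,193/11)]
2. After x ≤ 18: [(10,2) (15,2) (16,15) (13,17) (10,193/11)]
3. After y ≥ 16: [(10,16) (29/2,16) (13,17) (10,193/11)]
4. After y ≤ 20: [(10,16) (29/2,16) (13,17) (10,193/11)]
5. Canonical ring: [(10,16) (29/2,16) (13,17) (10,193/11)]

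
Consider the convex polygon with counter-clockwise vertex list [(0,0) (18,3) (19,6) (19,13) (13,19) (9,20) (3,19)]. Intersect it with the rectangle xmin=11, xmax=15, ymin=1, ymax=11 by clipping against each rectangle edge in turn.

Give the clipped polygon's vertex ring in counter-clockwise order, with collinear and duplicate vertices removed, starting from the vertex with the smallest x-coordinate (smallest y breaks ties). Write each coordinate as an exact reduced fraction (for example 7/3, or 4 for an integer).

1. After x ≥ 11: [(11,11/6) (18,3) (19,6) (19,13) (13,19) (11,39/2)]
2. After x ≤ 15: [(11,11/6) (15,5/2) (15,17) (13,19) (11,39/2)]
3. After y ≥ 1: [(11,11/6) (15,5/2) (15,17) (13,19) (11,39/2)]
4. After y ≤ 11: [(11,11) (11,11/6) (15,5/2) (15,11)]
5. Canonical ring: [(11,11/6) (15,5/2) (15,11) (11,11)]

Clipped polygon: [(11,11/6) (15,5/2) (15,11) (11,11)]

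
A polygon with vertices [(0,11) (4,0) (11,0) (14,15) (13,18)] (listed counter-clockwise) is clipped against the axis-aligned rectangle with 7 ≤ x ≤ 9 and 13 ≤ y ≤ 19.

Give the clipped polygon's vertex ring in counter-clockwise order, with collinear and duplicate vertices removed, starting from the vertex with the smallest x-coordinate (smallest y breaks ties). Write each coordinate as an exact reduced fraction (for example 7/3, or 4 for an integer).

Clipped polygon: [(7,13) (9,13) (9,206/13) (7,192/13)]

1. After x ≥ 7: [(7,192/13) (7,0) (11,0) (14,15) (13,18)]
2. After x ≤ 9: [(9,206/13) (7,192/13) (7,0) (9,0)]
3. After y ≥ 13: [(9,13) (9,206/13) (7,192/13) (7,13)]
4. After y ≤ 19: [(9,13) (9,206/13) (7,192/13) (7,13)]
5. Canonical ring: [(7,13) (9,13) (9,206/13) (7,192/13)]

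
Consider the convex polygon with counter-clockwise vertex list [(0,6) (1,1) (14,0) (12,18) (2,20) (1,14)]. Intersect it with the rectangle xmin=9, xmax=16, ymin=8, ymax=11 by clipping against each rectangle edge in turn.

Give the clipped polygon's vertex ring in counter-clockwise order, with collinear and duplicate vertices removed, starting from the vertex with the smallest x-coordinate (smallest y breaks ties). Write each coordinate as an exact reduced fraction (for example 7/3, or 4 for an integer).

1. After x ≥ 9: [(9,5/13) (14,0) (12,18) (9,93/5)]
2. After x ≤ 16: [(9,5/13) (14,0) (12,18) (9,93/5)]
3. After y ≥ 8: [(9,8) (118/9,8) (12,18) (9,93/5)]
4. After y ≤ 11: [(9,11) (9,8) (118/9,8) (115/9,11)]
5. Canonical ring: [(9,8) (118/9,8) (115/9,11) (9,11)]

Clipped polygon: [(9,8) (118/9,8) (115/9,11) (9,11)]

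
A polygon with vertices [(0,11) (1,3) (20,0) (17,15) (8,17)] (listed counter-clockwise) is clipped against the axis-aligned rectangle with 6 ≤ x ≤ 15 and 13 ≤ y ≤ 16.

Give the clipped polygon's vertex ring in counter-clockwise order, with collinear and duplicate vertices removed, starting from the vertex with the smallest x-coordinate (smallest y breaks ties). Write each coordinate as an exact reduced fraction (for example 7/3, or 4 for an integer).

1. After x ≥ 6: [(6,31/2) (6,42/19) (20,0) (17,15) (8,17)]
2. After x ≤ 15: [(6,31/2) (6,42/19) (15,15/19) (15,139/9) (8,17)]
3. After y ≥ 13: [(6,31/2) (6,13) (15,13) (15,139/9) (8,17)]
4. After y ≤ 16: [(20/3,16) (6,31/2) (6,13) (15,13) (15,139/9) (25/2,16)]
5. Canonical ring: [(6,13) (15,13) (15,139/9) (25/2,16) (20/3,16) (6,31/2)]

Clipped polygon: [(6,13) (15,13) (15,139/9) (25/2,16) (20/3,16) (6,31/2)]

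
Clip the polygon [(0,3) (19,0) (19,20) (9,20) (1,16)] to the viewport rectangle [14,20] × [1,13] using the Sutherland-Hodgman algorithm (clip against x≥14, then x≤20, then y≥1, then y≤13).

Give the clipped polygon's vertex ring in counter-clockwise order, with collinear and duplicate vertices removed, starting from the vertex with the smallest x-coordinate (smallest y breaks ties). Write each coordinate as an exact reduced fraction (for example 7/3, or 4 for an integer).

Clipped polygon: [(14,1) (19,1) (19,13) (14,13)]

1. After x ≥ 14: [(14,15/19) (19,0) (19,20) (14,20)]
2. After x ≤ 20: [(14,15/19) (19,0) (19,20) (14,20)]
3. After y ≥ 1: [(14,1) (19,1) (19,20) (14,20)]
4. After y ≤ 13: [(14,13) (14,1) (19,1) (19,13)]
5. Canonical ring: [(14,1) (19,1) (19,13) (14,13)]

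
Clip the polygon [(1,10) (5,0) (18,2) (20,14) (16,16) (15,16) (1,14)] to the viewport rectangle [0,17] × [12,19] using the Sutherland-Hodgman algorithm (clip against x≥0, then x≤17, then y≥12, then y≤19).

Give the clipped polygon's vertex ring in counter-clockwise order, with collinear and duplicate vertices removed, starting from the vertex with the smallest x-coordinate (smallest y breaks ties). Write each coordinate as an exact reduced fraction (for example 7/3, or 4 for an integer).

Clipped polygon: [(1,12) (17,12) (17,31/2) (16,16) (15,16) (1,14)]

1. After x ≥ 0: [(1,10) (5,0) (18,2) (20,14) (16,16) (15,16) (1,14)]
2. After x ≤ 17: [(1,10) (5,0) (17,24/13) (17,31/2) (16,16) (15,16) (1,14)]
3. After y ≥ 12: [(1,12) (17,12) (17,31/2) (16,16) (15,16) (1,14)]
4. After y ≤ 19: [(1,12) (17,12) (17,31/2) (16,16) (15,16) (1,14)]
5. Canonical ring: [(1,12) (17,12) (17,31/2) (16,16) (15,16) (1,14)]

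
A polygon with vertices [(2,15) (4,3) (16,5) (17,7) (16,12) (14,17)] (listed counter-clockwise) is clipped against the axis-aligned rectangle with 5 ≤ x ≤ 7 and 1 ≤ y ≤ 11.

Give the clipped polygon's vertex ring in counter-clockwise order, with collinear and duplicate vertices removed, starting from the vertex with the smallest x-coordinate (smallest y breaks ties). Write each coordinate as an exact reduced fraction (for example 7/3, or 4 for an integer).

Clipped polygon: [(5,19/6) (7,7/2) (7,11) (5,11)]

1. After x ≥ 5: [(5,31/2) (5,19/6) (16,5) (17,7) (16,12) (14,17)]
2. After x ≤ 7: [(7,95/6) (5,31/2) (5,19/6) (7,7/2)]
3. After y ≥ 1: [(7,95/6) (5,31/2) (5,19/6) (7,7/2)]
4. After y ≤ 11: [(7,11) (5,11) (5,19/6) (7,7/2)]
5. Canonical ring: [(5,19/6) (7,7/2) (7,11) (5,11)]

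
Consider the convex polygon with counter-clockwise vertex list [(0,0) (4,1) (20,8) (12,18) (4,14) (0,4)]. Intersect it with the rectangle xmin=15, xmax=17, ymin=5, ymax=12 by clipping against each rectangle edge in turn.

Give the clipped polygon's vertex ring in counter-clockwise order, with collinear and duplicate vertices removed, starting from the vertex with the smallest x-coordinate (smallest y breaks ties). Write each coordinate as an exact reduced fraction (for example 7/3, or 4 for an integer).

1. After x ≥ 15: [(15,93/16) (20,8) (15,57/4)]
2. After x ≤ 17: [(15,93/16) (17,107/16) (17,47/4) (15,57/4)]
3. After y ≥ 5: [(15,93/16) (17,107/16) (17,47/4) (15,57/4)]
4. After y ≤ 12: [(15,12) (15,93/16) (17,107/16) (17,47/4) (84/5,12)]
5. Canonical ring: [(15,93/16) (17,107/16) (17,47/4) (84/5,12) (15,12)]

Clipped polygon: [(15,93/16) (17,107/16) (17,47/4) (84/5,12) (15,12)]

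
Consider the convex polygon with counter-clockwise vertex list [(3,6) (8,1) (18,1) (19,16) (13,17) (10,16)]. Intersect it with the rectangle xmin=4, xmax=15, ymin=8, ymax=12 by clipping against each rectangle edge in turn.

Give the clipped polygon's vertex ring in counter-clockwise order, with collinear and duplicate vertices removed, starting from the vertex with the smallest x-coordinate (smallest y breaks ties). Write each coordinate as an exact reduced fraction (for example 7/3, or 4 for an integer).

1. After x ≥ 4: [(4,52/7) (4,5) (8,1) (18,1) (19,16) (13,17) (10,16)]
2. After x ≤ 15: [(4,52/7) (4,5) (8,1) (15,1) (15,50/3) (13,17) (10,16)]
3. After y ≥ 8: [(22/5,8) (15,8) (15,50/3) (13,17) (10,16)]
4. After y ≤ 12: [(36/5,12) (22/5,8) (15,8) (15,12)]
5. Canonical ring: [(22/5,8) (15,8) (15,12) (36/5,12)]

Clipped polygon: [(22/5,8) (15,8) (15,12) (36/5,12)]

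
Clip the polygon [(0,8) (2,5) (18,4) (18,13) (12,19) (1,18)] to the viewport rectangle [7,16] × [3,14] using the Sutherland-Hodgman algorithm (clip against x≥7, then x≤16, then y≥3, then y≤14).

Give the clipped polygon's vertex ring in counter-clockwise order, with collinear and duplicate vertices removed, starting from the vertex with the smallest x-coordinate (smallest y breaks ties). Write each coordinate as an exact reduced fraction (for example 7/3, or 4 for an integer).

1. After x ≥ 7: [(7,75/16) (18,4) (18,13) (12,19) (7,204/11)]
2. After x ≤ 16: [(7,75/16) (16,33/8) (16,15) (12,19) (7,204/11)]
3. After y ≥ 3: [(7,75/16) (16,33/8) (16,15) (12,19) (7,204/11)]
4. After y ≤ 14: [(7,14) (7,75/16) (16,33/8) (16,14)]
5. Canonical ring: [(7,75/16) (16,33/8) (16,14) (7,14)]

Clipped polygon: [(7,75/16) (16,33/8) (16,14) (7,14)]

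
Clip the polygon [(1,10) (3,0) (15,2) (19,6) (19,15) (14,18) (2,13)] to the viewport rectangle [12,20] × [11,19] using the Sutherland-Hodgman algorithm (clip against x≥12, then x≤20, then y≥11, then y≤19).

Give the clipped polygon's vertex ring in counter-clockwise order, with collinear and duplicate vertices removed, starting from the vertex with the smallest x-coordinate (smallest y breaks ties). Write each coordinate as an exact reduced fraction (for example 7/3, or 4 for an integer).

1. After x ≥ 12: [(12,3/2) (15,2) (19,6) (19,15) (14,18) (12,103/6)]
2. After x ≤ 20: [(12,3/2) (15,2) (19,6) (19,15) (14,18) (12,103/6)]
3. After y ≥ 11: [(12,11) (19,11) (19,15) (14,18) (12,103/6)]
4. After y ≤ 19: [(12,11) (19,11) (19,15) (14,18) (12,103/6)]
5. Canonical ring: [(12,11) (19,11) (19,15) (14,18) (12,103/6)]

Clipped polygon: [(12,11) (19,11) (19,15) (14,18) (12,103/6)]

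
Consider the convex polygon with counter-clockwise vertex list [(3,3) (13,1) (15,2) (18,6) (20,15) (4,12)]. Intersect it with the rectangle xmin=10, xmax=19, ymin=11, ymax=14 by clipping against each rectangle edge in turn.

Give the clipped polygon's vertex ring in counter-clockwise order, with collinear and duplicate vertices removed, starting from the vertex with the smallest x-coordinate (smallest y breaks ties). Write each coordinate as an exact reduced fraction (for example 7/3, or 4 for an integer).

Clipped polygon: [(10,11) (19,11) (19,14) (44/3,14) (10,105/8)]

1. After x ≥ 10: [(10,8/5) (13,1) (15,2) (18,6) (20,15) (10,105/8)]
2. After x ≤ 19: [(10,8/5) (13,1) (15,2) (18,6) (19,21/2) (19,237/16) (10,105/8)]
3. After y ≥ 11: [(10,11) (19,11) (19,237/16) (10,105/8)]
4. After y ≤ 14: [(10,11) (19,11) (19,14) (44/3,14) (10,105/8)]
5. Canonical ring: [(10,11) (19,11) (19,14) (44/3,14) (10,105/8)]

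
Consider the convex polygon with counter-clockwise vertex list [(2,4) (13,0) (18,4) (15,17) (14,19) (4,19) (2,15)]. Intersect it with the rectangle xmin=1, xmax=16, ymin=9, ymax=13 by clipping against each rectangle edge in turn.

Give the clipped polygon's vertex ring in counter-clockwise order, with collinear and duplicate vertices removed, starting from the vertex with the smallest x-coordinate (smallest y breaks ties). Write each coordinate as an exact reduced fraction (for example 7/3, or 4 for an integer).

Clipped polygon: [(2,9) (16,9) (16,38/3) (207/13,13) (2,13)]

1. After x ≥ 1: [(2,4) (13,0) (18,4) (15,17) (14,19) (4,19) (2,15)]
2. After x ≤ 16: [(2,4) (13,0) (16,12/5) (16,38/3) (15,17) (14,19) (4,19) (2,15)]
3. After y ≥ 9: [(2,9) (16,9) (16,38/3) (15,17) (14,19) (4,19) (2,15)]
4. After y ≤ 13: [(2,13) (2,9) (16,9) (16,38/3) (207/13,13)]
5. Canonical ring: [(2,9) (16,9) (16,38/3) (207/13,13) (2,13)]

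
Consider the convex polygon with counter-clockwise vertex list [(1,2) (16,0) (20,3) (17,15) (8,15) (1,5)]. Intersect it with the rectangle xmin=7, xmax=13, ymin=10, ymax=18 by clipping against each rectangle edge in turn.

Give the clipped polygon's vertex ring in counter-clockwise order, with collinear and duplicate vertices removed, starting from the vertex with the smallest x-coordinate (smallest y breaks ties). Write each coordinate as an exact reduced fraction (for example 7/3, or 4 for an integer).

1. After x ≥ 7: [(7,6/5) (16,0) (20,3) (17,15) (8,15) (7,95/7)]
2. After x ≤ 13: [(7,6/5) (13,2/5) (13,15) (8,15) (7,95/7)]
3. After y ≥ 10: [(7,10) (13,10) (13,15) (8,15) (7,95/7)]
4. After y ≤ 18: [(7,10) (13,10) (13,15) (8,15) (7,95/7)]
5. Canonical ring: [(7,10) (13,10) (13,15) (8,15) (7,95/7)]

Clipped polygon: [(7,10) (13,10) (13,15) (8,15) (7,95/7)]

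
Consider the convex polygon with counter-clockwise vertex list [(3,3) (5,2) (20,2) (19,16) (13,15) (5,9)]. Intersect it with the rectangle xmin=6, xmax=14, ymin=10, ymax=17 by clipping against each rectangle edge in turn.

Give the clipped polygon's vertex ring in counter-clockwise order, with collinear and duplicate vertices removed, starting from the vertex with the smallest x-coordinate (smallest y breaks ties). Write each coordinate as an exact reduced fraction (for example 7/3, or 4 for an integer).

1. After x ≥ 6: [(6,2) (20,2) (19,16) (13,15) (6,39/4)]
2. After x ≤ 14: [(6,2) (14,2) (14,91/6) (13,15) (6,39/4)]
3. After y ≥ 10: [(14,10) (14,91/6) (13,15) (19/3,10)]
4. After y ≤ 17: [(14,10) (14,91/6) (13,15) (19/3,10)]
5. Canonical ring: [(19/3,10) (14,10) (14,91/6) (13,15)]

Clipped polygon: [(19/3,10) (14,10) (14,91/6) (13,15)]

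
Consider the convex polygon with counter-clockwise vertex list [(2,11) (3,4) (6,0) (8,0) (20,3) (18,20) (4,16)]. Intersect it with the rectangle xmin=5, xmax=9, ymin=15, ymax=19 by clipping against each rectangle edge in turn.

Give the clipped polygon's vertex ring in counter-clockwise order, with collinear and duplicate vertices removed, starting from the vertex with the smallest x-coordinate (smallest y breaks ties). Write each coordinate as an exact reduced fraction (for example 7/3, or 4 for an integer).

Clipped polygon: [(5,15) (9,15) (9,122/7) (5,114/7)]

1. After x ≥ 5: [(5,4/3) (6,0) (8,0) (20,3) (18,20) (5,114/7)]
2. After x ≤ 9: [(5,4/3) (6,0) (8,0) (9,1/4) (9,122/7) (5,114/7)]
3. After y ≥ 15: [(5,15) (9,15) (9,122/7) (5,114/7)]
4. After y ≤ 19: [(5,15) (9,15) (9,122/7) (5,114/7)]
5. Canonical ring: [(5,15) (9,15) (9,122/7) (5,114/7)]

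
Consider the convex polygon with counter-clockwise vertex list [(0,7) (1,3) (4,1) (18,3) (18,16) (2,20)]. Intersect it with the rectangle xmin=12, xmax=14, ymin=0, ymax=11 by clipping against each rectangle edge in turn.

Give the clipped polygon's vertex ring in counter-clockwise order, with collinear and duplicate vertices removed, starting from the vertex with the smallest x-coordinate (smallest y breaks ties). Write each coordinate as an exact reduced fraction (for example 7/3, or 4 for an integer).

1. After x ≥ 12: [(12,15/7) (18,3) (18,16) (12,35/2)]
2. After x ≤ 14: [(12,15/7) (14,17/7) (14,17) (12,35/2)]
3. After y ≥ 0: [(12,15/7) (14,17/7) (14,17) (12,35/2)]
4. After y ≤ 11: [(12,11) (12,15/7) (14,17/7) (14,11)]
5. Canonical ring: [(12,15/7) (14,17/7) (14,11) (12,11)]

Clipped polygon: [(12,15/7) (14,17/7) (14,11) (12,11)]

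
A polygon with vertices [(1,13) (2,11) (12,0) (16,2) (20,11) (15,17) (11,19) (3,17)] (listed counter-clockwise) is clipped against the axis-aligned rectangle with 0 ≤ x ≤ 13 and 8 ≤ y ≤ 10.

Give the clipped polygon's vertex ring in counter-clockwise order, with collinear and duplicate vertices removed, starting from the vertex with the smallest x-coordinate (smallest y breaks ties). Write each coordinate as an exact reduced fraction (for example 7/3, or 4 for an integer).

Clipped polygon: [(32/11,10) (52/11,8) (13,8) (13,10)]

1. After x ≥ 0: [(1,13) (2,11) (12,0) (16,2) (20,11) (15,17) (11,19) (3,17)]
2. After x ≤ 13: [(1,13) (2,11) (12,0) (13,1/2) (13,18) (11,19) (3,17)]
3. After y ≥ 8: [(1,13) (2,11) (52/11,8) (13,8) (13,18) (11,19) (3,17)]
4. After y ≤ 10: [(32/11,10) (52/11,8) (13,8) (13,10)]
5. Canonical ring: [(32/11,10) (52/11,8) (13,8) (13,10)]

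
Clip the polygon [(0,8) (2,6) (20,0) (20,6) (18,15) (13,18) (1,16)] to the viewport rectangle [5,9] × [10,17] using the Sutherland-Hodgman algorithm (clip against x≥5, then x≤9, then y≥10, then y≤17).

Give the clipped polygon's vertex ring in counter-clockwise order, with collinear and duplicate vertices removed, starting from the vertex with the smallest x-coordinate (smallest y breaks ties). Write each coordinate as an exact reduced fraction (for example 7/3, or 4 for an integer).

1. After x ≥ 5: [(5,5) (20,0) (20,6) (18,15) (13,18) (5,50/3)]
2. After x ≤ 9: [(5,5) (9,11/3) (9,52/3) (5,50/3)]
3. After y ≥ 10: [(5,10) (9,10) (9,52/3) (5,50/3)]
4. After y ≤ 17: [(5,10) (9,10) (9,17) (7,17) (5,50/3)]
5. Canonical ring: [(5,10) (9,10) (9,17) (7,17) (5,50/3)]

Clipped polygon: [(5,10) (9,10) (9,17) (7,17) (5,50/3)]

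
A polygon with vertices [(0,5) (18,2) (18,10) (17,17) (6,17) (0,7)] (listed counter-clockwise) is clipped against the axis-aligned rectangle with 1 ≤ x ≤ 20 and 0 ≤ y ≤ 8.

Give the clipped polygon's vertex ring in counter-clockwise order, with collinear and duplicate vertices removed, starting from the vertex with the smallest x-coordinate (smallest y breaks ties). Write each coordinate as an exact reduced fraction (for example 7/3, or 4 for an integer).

1. After x ≥ 1: [(1,29/6) (18,2) (18,10) (17,17) (6,17) (1,26/3)]
2. After x ≤ 20: [(1,29/6) (18,2) (18,10) (17,17) (6,17) (1,26/3)]
3. After y ≥ 0: [(1,29/6) (18,2) (18,10) (17,17) (6,17) (1,26/3)]
4. After y ≤ 8: [(1,8) (1,29/6) (18,2) (18,8)]
5. Canonical ring: [(1,29/6) (18,2) (18,8) (1,8)]

Clipped polygon: [(1,29/6) (18,2) (18,8) (1,8)]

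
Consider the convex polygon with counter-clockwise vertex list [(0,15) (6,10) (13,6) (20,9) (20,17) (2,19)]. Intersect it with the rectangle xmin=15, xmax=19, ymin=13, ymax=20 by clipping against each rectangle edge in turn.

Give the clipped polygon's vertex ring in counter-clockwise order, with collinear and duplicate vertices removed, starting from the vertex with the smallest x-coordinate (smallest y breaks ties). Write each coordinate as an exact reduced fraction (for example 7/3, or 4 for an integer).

Clipped polygon: [(15,13) (19,13) (19,154/9) (15,158/9)]

1. After x ≥ 15: [(15,48/7) (20,9) (20,17) (15,158/9)]
2. After x ≤ 19: [(15,48/7) (19,60/7) (19,154/9) (15,158/9)]
3. After y ≥ 13: [(15,13) (19,13) (19,154/9) (15,158/9)]
4. After y ≤ 20: [(15,13) (19,13) (19,154/9) (15,158/9)]
5. Canonical ring: [(15,13) (19,13) (19,154/9) (15,158/9)]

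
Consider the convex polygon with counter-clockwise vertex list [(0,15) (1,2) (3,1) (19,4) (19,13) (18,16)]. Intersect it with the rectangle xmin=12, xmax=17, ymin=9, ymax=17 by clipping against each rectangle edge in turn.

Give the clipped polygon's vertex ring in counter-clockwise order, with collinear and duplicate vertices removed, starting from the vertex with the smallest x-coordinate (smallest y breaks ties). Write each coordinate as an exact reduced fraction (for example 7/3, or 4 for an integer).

1. After x ≥ 12: [(12,47/3) (12,43/16) (19,4) (19,13) (18,16)]
2. After x ≤ 17: [(17,287/18) (12,47/3) (12,43/16) (17,29/8)]
3. After y ≥ 9: [(17,9) (17,287/18) (12,47/3) (12,9)]
4. After y ≤ 17: [(17,9) (17,287/18) (12,47/3) (12,9)]
5. Canonical ring: [(12,9) (17,9) (17,287/18) (12,47/3)]

Clipped polygon: [(12,9) (17,9) (17,287/18) (12,47/3)]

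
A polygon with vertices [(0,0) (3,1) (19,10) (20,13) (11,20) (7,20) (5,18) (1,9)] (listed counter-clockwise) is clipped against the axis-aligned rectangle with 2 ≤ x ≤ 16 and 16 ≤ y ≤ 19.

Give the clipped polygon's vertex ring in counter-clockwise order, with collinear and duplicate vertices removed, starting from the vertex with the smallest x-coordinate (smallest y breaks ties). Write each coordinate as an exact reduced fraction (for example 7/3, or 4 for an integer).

1. After x ≥ 2: [(2,2/3) (3,1) (19,10) (20,13) (11,20) (7,20) (5,18) (2,45/4)]
2. After x ≤ 16: [(2,2/3) (3,1) (16,133/16) (16,145/9) (11,20) (7,20) (5,18) (2,45/4)]
3. After y ≥ 16: [(16,16) (16,145/9) (11,20) (7,20) (5,18) (37/9,16)]
4. After y ≤ 19: [(16,16) (16,145/9) (86/7,19) (6,19) (5,18) (37/9,16)]
5. Canonical ring: [(37/9,16) (16,16) (16,145/9) (86/7,19) (6,19) (5,18)]

Clipped polygon: [(37/9,16) (16,16) (16,145/9) (86/7,19) (6,19) (5,18)]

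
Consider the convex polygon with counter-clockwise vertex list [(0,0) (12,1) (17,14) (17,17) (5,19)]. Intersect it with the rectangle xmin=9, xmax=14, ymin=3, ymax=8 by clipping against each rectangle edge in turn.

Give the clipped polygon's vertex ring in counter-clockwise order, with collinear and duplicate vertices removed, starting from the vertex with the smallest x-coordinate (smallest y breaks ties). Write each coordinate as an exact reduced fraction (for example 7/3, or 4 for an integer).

1. After x ≥ 9: [(9,3/4) (12,1) (17,14) (17,17) (9,55/3)]
2. After x ≤ 14: [(9,3/4) (12,1) (14,31/5) (14,35/2) (9,55/3)]
3. After y ≥ 3: [(9,3) (166/13,3) (14,31/5) (14,35/2) (9,55/3)]
4. After y ≤ 8: [(9,8) (9,3) (166/13,3) (14,31/5) (14,8)]
5. Canonical ring: [(9,3) (166/13,3) (14,31/5) (14,8) (9,8)]

Clipped polygon: [(9,3) (166/13,3) (14,31/5) (14,8) (9,8)]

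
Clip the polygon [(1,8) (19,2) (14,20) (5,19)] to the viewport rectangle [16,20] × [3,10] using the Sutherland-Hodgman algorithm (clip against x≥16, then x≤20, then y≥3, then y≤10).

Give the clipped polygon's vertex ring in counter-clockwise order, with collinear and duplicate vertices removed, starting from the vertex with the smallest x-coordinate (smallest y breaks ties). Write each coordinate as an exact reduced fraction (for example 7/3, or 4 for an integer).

1. After x ≥ 16: [(16,3) (19,2) (16,64/5)]
2. After x ≤ 20: [(16,3) (19,2) (16,64/5)]
3. After y ≥ 3: [(16,3) (16,3) (337/18,3) (16,64/5)]
4. After y ≤ 10: [(16,10) (16,3) (16,3) (337/18,3) (151/9,10)]
5. Canonical ring: [(16,3) (337/18,3) (151/9,10) (16,10)]

Clipped polygon: [(16,3) (337/18,3) (151/9,10) (16,10)]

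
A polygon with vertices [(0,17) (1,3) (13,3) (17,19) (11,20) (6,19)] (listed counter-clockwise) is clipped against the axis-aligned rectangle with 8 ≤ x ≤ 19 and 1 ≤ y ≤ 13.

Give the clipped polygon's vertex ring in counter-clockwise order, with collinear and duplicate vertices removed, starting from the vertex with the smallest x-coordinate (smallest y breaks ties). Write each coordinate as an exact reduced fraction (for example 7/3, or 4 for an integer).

1. After x ≥ 8: [(8,3) (13,3) (17,19) (11,20) (8,97/5)]
2. After x ≤ 19: [(8,3) (13,3) (17,19) (11,20) (8,97/5)]
3. After y ≥ 1: [(8,3) (13,3) (17,19) (11,20) (8,97/5)]
4. After y ≤ 13: [(8,13) (8,3) (13,3) (31/2,13)]
5. Canonical ring: [(8,3) (13,3) (31/2,13) (8,13)]

Clipped polygon: [(8,3) (13,3) (31/2,13) (8,13)]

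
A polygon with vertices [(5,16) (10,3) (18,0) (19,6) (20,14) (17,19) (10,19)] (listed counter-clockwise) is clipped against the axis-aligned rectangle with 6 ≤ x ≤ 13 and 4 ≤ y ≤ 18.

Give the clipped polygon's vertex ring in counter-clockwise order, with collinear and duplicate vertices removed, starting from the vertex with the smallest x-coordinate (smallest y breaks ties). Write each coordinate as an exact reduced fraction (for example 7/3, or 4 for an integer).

1. After x ≥ 6: [(6,83/5) (6,67/5) (10,3) (18,0) (19,6) (20,14) (17,19) (10,19)]
2. After x ≤ 13: [(6,83/5) (6,67/5) (10,3) (13,15/8) (13,19) (10,19)]
3. After y ≥ 4: [(6,83/5) (6,67/5) (125/13,4) (13,4) (13,19) (10,19)]
4. After y ≤ 18: [(25/3,18) (6,83/5) (6,67/5) (125/13,4) (13,4) (13,18)]
5. Canonical ring: [(6,67/5) (125/13,4) (13,4) (13,18) (25/3,18) (6,83/5)]

Clipped polygon: [(6,67/5) (125/13,4) (13,4) (13,18) (25/3,18) (6,83/5)]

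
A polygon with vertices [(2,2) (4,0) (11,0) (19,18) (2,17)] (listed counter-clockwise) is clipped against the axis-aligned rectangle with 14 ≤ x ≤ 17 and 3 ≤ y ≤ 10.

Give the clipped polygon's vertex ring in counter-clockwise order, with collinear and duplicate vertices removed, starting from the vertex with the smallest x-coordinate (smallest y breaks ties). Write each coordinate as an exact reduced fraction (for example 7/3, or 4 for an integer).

1. After x ≥ 14: [(14,27/4) (19,18) (14,301/17)]
2. After x ≤ 17: [(14,27/4) (17,27/2) (17,304/17) (14,301/17)]
3. After y ≥ 3: [(14,27/4) (17,27/2) (17,304/17) (14,301/17)]
4. After y ≤ 10: [(14,10) (14,27/4) (139/9,10)]
5. Canonical ring: [(14,27/4) (139/9,10) (14,10)]

Clipped polygon: [(14,27/4) (139/9,10) (14,10)]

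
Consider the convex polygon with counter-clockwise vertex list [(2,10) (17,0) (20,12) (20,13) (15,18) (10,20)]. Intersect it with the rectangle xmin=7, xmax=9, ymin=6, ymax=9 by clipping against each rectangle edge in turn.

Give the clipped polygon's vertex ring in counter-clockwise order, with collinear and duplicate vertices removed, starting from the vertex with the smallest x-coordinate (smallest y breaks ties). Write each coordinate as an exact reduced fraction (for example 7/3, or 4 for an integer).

Clipped polygon: [(7,20/3) (8,6) (9,6) (9,9) (7,9)]

1. After x ≥ 7: [(7,65/4) (7,20/3) (17,0) (20,12) (20,13) (15,18) (10,20)]
2. After x ≤ 9: [(9,75/4) (7,65/4) (7,20/3) (9,16/3)]
3. After y ≥ 6: [(9,6) (9,75/4) (7,65/4) (7,20/3) (8,6)]
4. After y ≤ 9: [(9,6) (9,9) (7,9) (7,20/3) (8,6)]
5. Canonical ring: [(7,20/3) (8,6) (9,6) (9,9) (7,9)]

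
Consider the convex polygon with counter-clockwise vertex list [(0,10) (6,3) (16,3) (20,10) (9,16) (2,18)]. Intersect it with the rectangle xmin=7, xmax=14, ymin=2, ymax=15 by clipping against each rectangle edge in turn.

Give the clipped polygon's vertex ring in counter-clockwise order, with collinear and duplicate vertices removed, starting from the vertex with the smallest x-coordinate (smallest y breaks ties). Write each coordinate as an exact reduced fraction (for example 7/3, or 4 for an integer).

Clipped polygon: [(7,3) (14,3) (14,146/11) (65/6,15) (7,15)]

1. After x ≥ 7: [(7,3) (16,3) (20,10) (9,16) (7,116/7)]
2. After x ≤ 14: [(7,3) (14,3) (14,146/11) (9,16) (7,116/7)]
3. After y ≥ 2: [(7,3) (14,3) (14,146/11) (9,16) (7,116/7)]
4. After y ≤ 15: [(7,15) (7,3) (14,3) (14,146/11) (65/6,15)]
5. Canonical ring: [(7,3) (14,3) (14,146/11) (65/6,15) (7,15)]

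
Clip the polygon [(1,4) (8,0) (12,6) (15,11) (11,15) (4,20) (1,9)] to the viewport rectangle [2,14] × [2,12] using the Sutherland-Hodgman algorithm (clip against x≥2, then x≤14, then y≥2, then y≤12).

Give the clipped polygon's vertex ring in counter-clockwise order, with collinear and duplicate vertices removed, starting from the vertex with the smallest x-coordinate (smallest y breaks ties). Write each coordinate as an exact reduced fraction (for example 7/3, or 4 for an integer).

1. After x ≥ 2: [(2,24/7) (8,0) (12,6) (15,11) (11,15) (4,20) (2,38/3)]
2. After x ≤ 14: [(2,24/7) (8,0) (12,6) (14,28/3) (14,12) (11,15) (4,20) (2,38/3)]
3. After y ≥ 2: [(2,24/7) (9/2,2) (28/3,2) (12,6) (14,28/3) (14,12) (11,15) (4,20) (2,38/3)]
4. After y ≤ 12: [(2,12) (2,24/7) (9/2,2) (28/3,2) (12,6) (14,28/3) (14,12) (14,12)]
5. Canonical ring: [(2,24/7) (9/2,2) (28/3,2) (12,6) (14,28/3) (14,12) (2,12)]

Clipped polygon: [(2,24/7) (9/2,2) (28/3,2) (12,6) (14,28/3) (14,12) (2,12)]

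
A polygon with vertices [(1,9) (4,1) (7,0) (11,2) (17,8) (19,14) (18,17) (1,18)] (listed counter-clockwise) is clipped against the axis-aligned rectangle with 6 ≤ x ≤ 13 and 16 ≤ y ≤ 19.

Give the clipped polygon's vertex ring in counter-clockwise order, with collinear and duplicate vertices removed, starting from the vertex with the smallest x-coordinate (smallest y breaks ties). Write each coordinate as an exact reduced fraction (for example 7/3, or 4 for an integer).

1. After x ≥ 6: [(6,1/3) (7,0) (11,2) (17,8) (19,14) (18,17) (6,301/17)]
2. After x ≤ 13: [(6,1/3) (7,0) (11,2) (13,4) (13,294/17) (6,301/17)]
3. After y ≥ 16: [(6,16) (13,16) (13,294/17) (6,301/17)]
4. After y ≤ 19: [(6,16) (13,16) (13,294/17) (6,301/17)]
5. Canonical ring: [(6,16) (13,16) (13,294/17) (6,301/17)]

Clipped polygon: [(6,16) (13,16) (13,294/17) (6,301/17)]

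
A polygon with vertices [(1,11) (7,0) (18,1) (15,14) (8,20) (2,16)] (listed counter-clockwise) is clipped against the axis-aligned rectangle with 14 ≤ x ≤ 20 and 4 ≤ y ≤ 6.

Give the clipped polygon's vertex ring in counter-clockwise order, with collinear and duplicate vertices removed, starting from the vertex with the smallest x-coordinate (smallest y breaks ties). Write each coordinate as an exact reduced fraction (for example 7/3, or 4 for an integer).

1. After x ≥ 14: [(14,7/11) (18,1) (15,14) (14,104/7)]
2. After x ≤ 20: [(14,7/11) (18,1) (15,14) (14,104/7)]
3. After y ≥ 4: [(14,4) (225/13,4) (15,14) (14,104/7)]
4. After y ≤ 6: [(14,6) (14,4) (225/13,4) (219/13,6)]
5. Canonical ring: [(14,4) (225/13,4) (219/13,6) (14,6)]

Clipped polygon: [(14,4) (225/13,4) (219/13,6) (14,6)]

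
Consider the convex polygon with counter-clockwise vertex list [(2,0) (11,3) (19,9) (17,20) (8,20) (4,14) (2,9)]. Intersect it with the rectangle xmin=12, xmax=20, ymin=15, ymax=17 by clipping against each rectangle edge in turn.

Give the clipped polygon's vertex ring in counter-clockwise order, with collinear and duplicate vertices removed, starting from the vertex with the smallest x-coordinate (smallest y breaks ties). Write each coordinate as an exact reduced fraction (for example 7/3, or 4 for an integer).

1. After x ≥ 12: [(12,15/4) (19,9) (17,20) (12,20)]
2. After x ≤ 20: [(12,15/4) (19,9) (17,20) (12,20)]
3. After y ≥ 15: [(12,15) (197/11,15) (17,20) (12,20)]
4. After y ≤ 17: [(12,17) (12,15) (197/11,15) (193/11,17)]
5. Canonical ring: [(12,15) (197/11,15) (193/11,17) (12,17)]

Clipped polygon: [(12,15) (197/11,15) (193/11,17) (12,17)]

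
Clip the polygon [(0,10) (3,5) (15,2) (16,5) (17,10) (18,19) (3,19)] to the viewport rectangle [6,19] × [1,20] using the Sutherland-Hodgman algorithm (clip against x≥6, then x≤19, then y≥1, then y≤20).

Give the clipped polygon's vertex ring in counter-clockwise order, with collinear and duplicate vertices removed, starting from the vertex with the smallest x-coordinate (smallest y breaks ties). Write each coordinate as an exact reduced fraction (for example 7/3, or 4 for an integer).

Clipped polygon: [(6,17/4) (15,2) (16,5) (17,10) (18,19) (6,19)]

1. After x ≥ 6: [(6,17/4) (15,2) (16,5) (17,10) (18,19) (6,19)]
2. After x ≤ 19: [(6,17/4) (15,2) (16,5) (17,10) (18,19) (6,19)]
3. After y ≥ 1: [(6,17/4) (15,2) (16,5) (17,10) (18,19) (6,19)]
4. After y ≤ 20: [(6,17/4) (15,2) (16,5) (17,10) (18,19) (6,19)]
5. Canonical ring: [(6,17/4) (15,2) (16,5) (17,10) (18,19) (6,19)]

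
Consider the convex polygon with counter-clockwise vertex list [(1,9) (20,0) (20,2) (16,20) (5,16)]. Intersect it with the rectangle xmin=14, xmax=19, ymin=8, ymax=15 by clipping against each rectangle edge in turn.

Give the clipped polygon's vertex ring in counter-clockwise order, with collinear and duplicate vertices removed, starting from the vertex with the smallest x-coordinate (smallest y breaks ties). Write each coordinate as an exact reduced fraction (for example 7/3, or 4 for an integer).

1. After x ≥ 14: [(14,54/19) (20,0) (20,2) (16,20) (14,212/11)]
2. After x ≤ 19: [(14,54/19) (19,9/19) (19,13/2) (16,20) (14,212/11)]
3. After y ≥ 8: [(14,8) (56/3,8) (16,20) (14,212/11)]
4. After y ≤ 15: [(14,15) (14,8) (56/3,8) (154/9,15)]
5. Canonical ring: [(14,8) (56/3,8) (154/9,15) (14,15)]

Clipped polygon: [(14,8) (56/3,8) (154/9,15) (14,15)]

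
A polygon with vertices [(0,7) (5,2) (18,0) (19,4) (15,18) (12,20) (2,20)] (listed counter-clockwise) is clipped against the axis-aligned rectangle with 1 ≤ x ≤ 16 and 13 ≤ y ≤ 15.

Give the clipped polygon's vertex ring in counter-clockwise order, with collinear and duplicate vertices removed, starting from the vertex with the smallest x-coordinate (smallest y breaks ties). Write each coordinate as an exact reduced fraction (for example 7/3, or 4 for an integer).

1. After x ≥ 1: [(1,27/2) (1,6) (5,2) (18,0) (19,4) (15,18) (12,20) (2,20)]
2. After x ≤ 16: [(1,27/2) (1,6) (5,2) (16,4/13) (16,29/2) (15,18) (12,20) (2,20)]
3. After y ≥ 13: [(1,27/2) (1,13) (16,13) (16,29/2) (15,18) (12,20) (2,20)]
4. After y ≤ 15: [(16/13,15) (1,27/2) (1,13) (16,13) (16,29/2) (111/7,15)]
5. Canonical ring: [(1,13) (16,13) (16,29/2) (111/7,15) (16/13,15) (1,27/2)]

Clipped polygon: [(1,13) (16,13) (16,29/2) (111/7,15) (16/13,15) (1,27/2)]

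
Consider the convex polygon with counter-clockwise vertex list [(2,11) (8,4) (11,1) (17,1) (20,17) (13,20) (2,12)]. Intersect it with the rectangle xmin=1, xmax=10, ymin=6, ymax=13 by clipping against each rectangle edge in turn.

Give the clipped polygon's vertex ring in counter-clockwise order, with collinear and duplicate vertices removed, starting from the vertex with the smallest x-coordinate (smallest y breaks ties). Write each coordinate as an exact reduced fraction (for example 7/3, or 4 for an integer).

Clipped polygon: [(2,11) (44/7,6) (10,6) (10,13) (27/8,13) (2,12)]

1. After x ≥ 1: [(2,11) (8,4) (11,1) (17,1) (20,17) (13,20) (2,12)]
2. After x ≤ 10: [(2,11) (8,4) (10,2) (10,196/11) (2,12)]
3. After y ≥ 6: [(2,11) (44/7,6) (10,6) (10,196/11) (2,12)]
4. After y ≤ 13: [(2,11) (44/7,6) (10,6) (10,13) (27/8,13) (2,12)]
5. Canonical ring: [(2,11) (44/7,6) (10,6) (10,13) (27/8,13) (2,12)]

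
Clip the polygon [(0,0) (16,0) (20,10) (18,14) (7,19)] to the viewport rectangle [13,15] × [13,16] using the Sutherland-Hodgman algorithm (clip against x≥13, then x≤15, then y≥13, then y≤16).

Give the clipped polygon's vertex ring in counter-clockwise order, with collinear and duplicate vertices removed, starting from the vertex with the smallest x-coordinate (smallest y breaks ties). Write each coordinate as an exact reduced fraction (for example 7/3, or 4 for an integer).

1. After x ≥ 13: [(13,0) (16,0) (20,10) (18,14) (13,179/11)]
2. After x ≤ 15: [(13,0) (15,0) (15,169/11) (13,179/11)]
3. After y ≥ 13: [(13,13) (15,13) (15,169/11) (13,179/11)]
4. After y ≤ 16: [(13,16) (13,13) (15,13) (15,169/11) (68/5,16)]
5. Canonical ring: [(13,13) (15,13) (15,169/11) (68/5,16) (13,16)]

Clipped polygon: [(13,13) (15,13) (15,169/11) (68/5,16) (13,16)]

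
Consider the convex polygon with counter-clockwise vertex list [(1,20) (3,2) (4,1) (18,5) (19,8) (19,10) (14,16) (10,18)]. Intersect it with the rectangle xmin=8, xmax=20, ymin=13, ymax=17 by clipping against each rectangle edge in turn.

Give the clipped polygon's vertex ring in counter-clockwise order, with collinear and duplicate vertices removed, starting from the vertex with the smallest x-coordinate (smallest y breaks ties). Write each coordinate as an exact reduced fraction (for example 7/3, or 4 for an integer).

1. After x ≥ 8: [(8,166/9) (8,15/7) (18,5) (19,8) (19,10) (14,16) (10,18)]
2. After x ≤ 20: [(8,166/9) (8,15/7) (18,5) (19,8) (19,10) (14,16) (10,18)]
3. After y ≥ 13: [(8,166/9) (8,13) (33/2,13) (14,16) (10,18)]
4. After y ≤ 17: [(8,17) (8,13) (33/2,13) (14,16) (12,17)]
5. Canonical ring: [(8,13) (33/2,13) (14,16) (12,17) (8,17)]

Clipped polygon: [(8,13) (33/2,13) (14,16) (12,17) (8,17)]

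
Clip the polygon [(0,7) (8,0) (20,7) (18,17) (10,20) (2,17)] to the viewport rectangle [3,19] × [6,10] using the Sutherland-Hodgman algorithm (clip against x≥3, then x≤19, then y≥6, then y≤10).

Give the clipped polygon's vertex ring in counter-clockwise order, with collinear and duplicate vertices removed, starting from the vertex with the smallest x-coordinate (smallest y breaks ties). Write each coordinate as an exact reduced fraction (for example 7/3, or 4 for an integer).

1. After x ≥ 3: [(3,35/8) (8,0) (20,7) (18,17) (10,20) (3,139/8)]
2. After x ≤ 19: [(3,35/8) (8,0) (19,77/12) (19,12) (18,17) (10,20) (3,139/8)]
3. After y ≥ 6: [(3,6) (128/7,6) (19,77/12) (19,12) (18,17) (10,20) (3,139/8)]
4. After y ≤ 10: [(3,10) (3,6) (128/7,6) (19,77/12) (19,10)]
5. Canonical ring: [(3,6) (128/7,6) (19,77/12) (19,10) (3,10)]

Clipped polygon: [(3,6) (128/7,6) (19,77/12) (19,10) (3,10)]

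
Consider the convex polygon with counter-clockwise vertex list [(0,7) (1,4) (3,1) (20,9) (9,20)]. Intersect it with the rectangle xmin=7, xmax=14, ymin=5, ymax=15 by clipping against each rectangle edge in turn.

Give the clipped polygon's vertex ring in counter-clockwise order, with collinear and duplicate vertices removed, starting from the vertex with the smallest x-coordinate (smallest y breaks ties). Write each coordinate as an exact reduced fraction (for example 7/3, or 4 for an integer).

Clipped polygon: [(7,5) (23/2,5) (14,105/17) (14,15) (7,15)]

1. After x ≥ 7: [(7,154/9) (7,49/17) (20,9) (9,20)]
2. After x ≤ 14: [(7,154/9) (7,49/17) (14,105/17) (14,15) (9,20)]
3. After y ≥ 5: [(7,154/9) (7,5) (23/2,5) (14,105/17) (14,15) (9,20)]
4. After y ≤ 15: [(7,15) (7,5) (23/2,5) (14,105/17) (14,15) (14,15)]
5. Canonical ring: [(7,5) (23/2,5) (14,105/17) (14,15) (7,15)]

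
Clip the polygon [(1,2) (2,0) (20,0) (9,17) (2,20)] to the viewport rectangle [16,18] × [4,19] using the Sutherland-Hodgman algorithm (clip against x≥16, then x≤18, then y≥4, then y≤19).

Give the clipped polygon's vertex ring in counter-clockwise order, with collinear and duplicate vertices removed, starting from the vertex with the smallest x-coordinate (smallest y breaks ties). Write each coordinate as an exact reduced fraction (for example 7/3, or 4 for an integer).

1. After x ≥ 16: [(16,0) (20,0) (16,68/11)]
2. After x ≤ 18: [(16,0) (18,0) (18,34/11) (16,68/11)]
3. After y ≥ 4: [(16,4) (296/17,4) (16,68/11)]
4. After y ≤ 19: [(16,4) (296/17,4) (16,68/11)]
5. Canonical ring: [(16,4) (296/17,4) (16,68/11)]

Clipped polygon: [(16,4) (296/17,4) (16,68/11)]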